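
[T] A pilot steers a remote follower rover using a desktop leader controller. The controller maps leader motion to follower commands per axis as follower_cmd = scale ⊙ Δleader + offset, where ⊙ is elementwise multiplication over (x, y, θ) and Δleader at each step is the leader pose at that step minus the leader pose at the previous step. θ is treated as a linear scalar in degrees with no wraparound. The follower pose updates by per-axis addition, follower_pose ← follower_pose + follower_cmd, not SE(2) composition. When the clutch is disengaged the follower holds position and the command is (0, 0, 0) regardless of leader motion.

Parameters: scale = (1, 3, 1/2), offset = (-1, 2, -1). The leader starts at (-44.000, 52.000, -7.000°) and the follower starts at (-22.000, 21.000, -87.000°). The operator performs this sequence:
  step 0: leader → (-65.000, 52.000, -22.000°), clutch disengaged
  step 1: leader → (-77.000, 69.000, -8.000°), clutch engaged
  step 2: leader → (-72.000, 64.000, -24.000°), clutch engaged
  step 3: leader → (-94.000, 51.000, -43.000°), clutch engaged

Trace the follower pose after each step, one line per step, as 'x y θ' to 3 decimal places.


-22.000 21.000 -87.000
-35.000 74.000 -81.000
-31.000 61.000 -90.000
-54.000 24.000 -100.500

step 0: Δleader=(-21.000, 0.000, -15.000°), disengaged; cmd=(0,0,0) → follower holds at (-22.000, 21.000, -87.000°)
step 1: Δleader=(-12.000, 17.000, 14.000°), engaged; cmd=(-13.000, 53.000, 6.000°) → follower=(-35.000, 74.000, -81.000°)
step 2: Δleader=(5.000, -5.000, -16.000°), engaged; cmd=(4.000, -13.000, -9.000°) → follower=(-31.000, 61.000, -90.000°)
step 3: Δleader=(-22.000, -13.000, -19.000°), engaged; cmd=(-23.000, -37.000, -10.500°) → follower=(-54.000, 24.000, -100.500°)


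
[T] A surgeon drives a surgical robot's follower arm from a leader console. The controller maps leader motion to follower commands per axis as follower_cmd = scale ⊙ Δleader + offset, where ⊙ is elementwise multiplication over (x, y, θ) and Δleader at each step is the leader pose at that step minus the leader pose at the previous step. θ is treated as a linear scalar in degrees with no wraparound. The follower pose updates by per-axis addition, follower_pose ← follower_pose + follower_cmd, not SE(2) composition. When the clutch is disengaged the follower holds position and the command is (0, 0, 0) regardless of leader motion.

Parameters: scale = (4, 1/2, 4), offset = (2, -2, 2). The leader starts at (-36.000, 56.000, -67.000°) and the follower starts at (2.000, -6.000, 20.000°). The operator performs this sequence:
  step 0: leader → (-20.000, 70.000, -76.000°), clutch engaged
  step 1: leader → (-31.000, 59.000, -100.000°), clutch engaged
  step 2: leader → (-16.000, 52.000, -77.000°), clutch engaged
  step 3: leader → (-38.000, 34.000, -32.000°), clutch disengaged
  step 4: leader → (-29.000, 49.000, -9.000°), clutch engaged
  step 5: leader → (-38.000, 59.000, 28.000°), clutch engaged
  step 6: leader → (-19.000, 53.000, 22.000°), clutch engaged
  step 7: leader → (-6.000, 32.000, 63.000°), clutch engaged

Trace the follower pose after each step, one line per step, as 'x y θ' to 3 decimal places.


68.000 -1.000 -14.000
26.000 -8.500 -108.000
88.000 -14.000 -14.000
88.000 -14.000 -14.000
126.000 -8.500 80.000
92.000 -5.500 230.000
170.000 -10.500 208.000
224.000 -23.000 374.000

step 0: Δleader=(16.000, 14.000, -9.000°), engaged; cmd=(66.000, 5.000, -34.000°) → follower=(68.000, -1.000, -14.000°)
step 1: Δleader=(-11.000, -11.000, -24.000°), engaged; cmd=(-42.000, -7.500, -94.000°) → follower=(26.000, -8.500, -108.000°)
step 2: Δleader=(15.000, -7.000, 23.000°), engaged; cmd=(62.000, -5.500, 94.000°) → follower=(88.000, -14.000, -14.000°)
step 3: Δleader=(-22.000, -18.000, 45.000°), disengaged; cmd=(0,0,0) → follower holds at (88.000, -14.000, -14.000°)
step 4: Δleader=(9.000, 15.000, 23.000°), engaged; cmd=(38.000, 5.500, 94.000°) → follower=(126.000, -8.500, 80.000°)
step 5: Δleader=(-9.000, 10.000, 37.000°), engaged; cmd=(-34.000, 3.000, 150.000°) → follower=(92.000, -5.500, 230.000°)
step 6: Δleader=(19.000, -6.000, -6.000°), engaged; cmd=(78.000, -5.000, -22.000°) → follower=(170.000, -10.500, 208.000°)
step 7: Δleader=(13.000, -21.000, 41.000°), engaged; cmd=(54.000, -12.500, 166.000°) → follower=(224.000, -23.000, 374.000°)


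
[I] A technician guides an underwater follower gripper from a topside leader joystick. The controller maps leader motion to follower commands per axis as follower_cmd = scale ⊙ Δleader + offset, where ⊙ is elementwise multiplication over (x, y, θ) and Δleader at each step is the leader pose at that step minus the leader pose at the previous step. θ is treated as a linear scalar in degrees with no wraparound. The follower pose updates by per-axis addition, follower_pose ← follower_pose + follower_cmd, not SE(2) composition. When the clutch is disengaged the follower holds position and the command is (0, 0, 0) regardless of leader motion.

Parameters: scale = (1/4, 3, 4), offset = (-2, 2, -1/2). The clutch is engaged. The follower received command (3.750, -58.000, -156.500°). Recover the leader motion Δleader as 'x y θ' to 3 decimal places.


axis x: (3.750 − -2) / (1/4) = 23.000
axis y: (-58.000 − 2) / (3) = -20.000
axis θ: (-156.500 − -1/2) / (4) = -39.000

23.000 -20.000 -39.000


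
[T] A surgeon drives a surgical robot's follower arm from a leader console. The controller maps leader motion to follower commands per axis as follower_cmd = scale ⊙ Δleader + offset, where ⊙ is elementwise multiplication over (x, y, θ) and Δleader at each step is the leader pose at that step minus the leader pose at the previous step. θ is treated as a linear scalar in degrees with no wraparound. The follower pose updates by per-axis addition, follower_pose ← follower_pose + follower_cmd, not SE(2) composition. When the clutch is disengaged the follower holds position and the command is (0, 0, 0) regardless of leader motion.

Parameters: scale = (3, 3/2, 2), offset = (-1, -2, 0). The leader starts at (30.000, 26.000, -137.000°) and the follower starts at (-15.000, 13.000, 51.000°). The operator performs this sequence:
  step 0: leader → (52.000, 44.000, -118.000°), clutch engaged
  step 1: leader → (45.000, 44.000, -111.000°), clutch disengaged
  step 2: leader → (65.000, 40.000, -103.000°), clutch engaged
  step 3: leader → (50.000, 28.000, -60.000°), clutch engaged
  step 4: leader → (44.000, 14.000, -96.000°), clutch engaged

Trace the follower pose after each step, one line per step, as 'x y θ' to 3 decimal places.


50.000 38.000 89.000
50.000 38.000 89.000
109.000 30.000 105.000
63.000 10.000 191.000
44.000 -13.000 119.000

step 0: Δleader=(22.000, 18.000, 19.000°), engaged; cmd=(65.000, 25.000, 38.000°) → follower=(50.000, 38.000, 89.000°)
step 1: Δleader=(-7.000, 0.000, 7.000°), disengaged; cmd=(0,0,0) → follower holds at (50.000, 38.000, 89.000°)
step 2: Δleader=(20.000, -4.000, 8.000°), engaged; cmd=(59.000, -8.000, 16.000°) → follower=(109.000, 30.000, 105.000°)
step 3: Δleader=(-15.000, -12.000, 43.000°), engaged; cmd=(-46.000, -20.000, 86.000°) → follower=(63.000, 10.000, 191.000°)
step 4: Δleader=(-6.000, -14.000, -36.000°), engaged; cmd=(-19.000, -23.000, -72.000°) → follower=(44.000, -13.000, 119.000°)


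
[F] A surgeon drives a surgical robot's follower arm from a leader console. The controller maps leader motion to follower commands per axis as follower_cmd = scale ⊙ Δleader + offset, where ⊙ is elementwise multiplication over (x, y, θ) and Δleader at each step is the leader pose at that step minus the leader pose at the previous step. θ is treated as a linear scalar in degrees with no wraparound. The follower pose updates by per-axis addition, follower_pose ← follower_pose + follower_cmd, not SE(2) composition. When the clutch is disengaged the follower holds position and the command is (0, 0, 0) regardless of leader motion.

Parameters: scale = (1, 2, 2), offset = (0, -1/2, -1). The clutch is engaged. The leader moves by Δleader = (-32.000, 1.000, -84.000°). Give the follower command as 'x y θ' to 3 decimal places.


-32.000 1.500 -169.000

axis x: 1·-32.000 + 0 = -32.000
axis y: 2·1.000 + -1/2 = 1.500
axis θ: 2·-84.000 + -1 = -169.000


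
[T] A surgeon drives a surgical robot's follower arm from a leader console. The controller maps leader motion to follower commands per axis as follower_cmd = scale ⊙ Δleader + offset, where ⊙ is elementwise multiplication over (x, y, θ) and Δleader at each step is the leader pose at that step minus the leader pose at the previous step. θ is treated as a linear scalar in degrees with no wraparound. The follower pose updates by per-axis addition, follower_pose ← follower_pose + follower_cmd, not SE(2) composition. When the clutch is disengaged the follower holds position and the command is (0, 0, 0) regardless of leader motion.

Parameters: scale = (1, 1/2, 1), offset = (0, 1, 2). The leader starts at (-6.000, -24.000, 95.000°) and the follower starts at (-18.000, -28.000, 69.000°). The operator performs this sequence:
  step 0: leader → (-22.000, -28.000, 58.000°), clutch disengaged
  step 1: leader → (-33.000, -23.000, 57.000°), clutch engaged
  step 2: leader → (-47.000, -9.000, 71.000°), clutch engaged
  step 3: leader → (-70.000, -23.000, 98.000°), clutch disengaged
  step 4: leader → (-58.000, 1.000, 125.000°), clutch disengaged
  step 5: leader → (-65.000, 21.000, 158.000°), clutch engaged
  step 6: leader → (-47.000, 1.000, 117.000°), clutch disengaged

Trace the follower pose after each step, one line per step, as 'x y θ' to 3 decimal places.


step 0: Δleader=(-16.000, -4.000, -37.000°), disengaged; cmd=(0,0,0) → follower holds at (-18.000, -28.000, 69.000°)
step 1: Δleader=(-11.000, 5.000, -1.000°), engaged; cmd=(-11.000, 3.500, 1.000°) → follower=(-29.000, -24.500, 70.000°)
step 2: Δleader=(-14.000, 14.000, 14.000°), engaged; cmd=(-14.000, 8.000, 16.000°) → follower=(-43.000, -16.500, 86.000°)
step 3: Δleader=(-23.000, -14.000, 27.000°), disengaged; cmd=(0,0,0) → follower holds at (-43.000, -16.500, 86.000°)
step 4: Δleader=(12.000, 24.000, 27.000°), disengaged; cmd=(0,0,0) → follower holds at (-43.000, -16.500, 86.000°)
step 5: Δleader=(-7.000, 20.000, 33.000°), engaged; cmd=(-7.000, 11.000, 35.000°) → follower=(-50.000, -5.500, 121.000°)
step 6: Δleader=(18.000, -20.000, -41.000°), disengaged; cmd=(0,0,0) → follower holds at (-50.000, -5.500, 121.000°)

-18.000 -28.000 69.000
-29.000 -24.500 70.000
-43.000 -16.500 86.000
-43.000 -16.500 86.000
-43.000 -16.500 86.000
-50.000 -5.500 121.000
-50.000 -5.500 121.000


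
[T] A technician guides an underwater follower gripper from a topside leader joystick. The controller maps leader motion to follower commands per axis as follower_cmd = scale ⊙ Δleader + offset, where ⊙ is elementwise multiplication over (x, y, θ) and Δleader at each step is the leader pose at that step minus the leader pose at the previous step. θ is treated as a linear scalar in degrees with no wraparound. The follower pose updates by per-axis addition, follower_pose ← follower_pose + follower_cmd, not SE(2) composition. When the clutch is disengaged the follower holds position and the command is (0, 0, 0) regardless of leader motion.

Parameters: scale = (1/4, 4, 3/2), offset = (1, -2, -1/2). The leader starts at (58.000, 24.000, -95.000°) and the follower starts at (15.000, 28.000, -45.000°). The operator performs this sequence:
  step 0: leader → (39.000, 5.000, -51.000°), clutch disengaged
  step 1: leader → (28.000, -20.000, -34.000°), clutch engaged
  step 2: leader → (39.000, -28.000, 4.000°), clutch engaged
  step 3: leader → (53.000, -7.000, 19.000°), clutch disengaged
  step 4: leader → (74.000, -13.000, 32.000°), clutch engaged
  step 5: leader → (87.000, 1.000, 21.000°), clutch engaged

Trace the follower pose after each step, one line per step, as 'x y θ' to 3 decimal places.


step 0: Δleader=(-19.000, -19.000, 44.000°), disengaged; cmd=(0,0,0) → follower holds at (15.000, 28.000, -45.000°)
step 1: Δleader=(-11.000, -25.000, 17.000°), engaged; cmd=(-1.750, -102.000, 25.000°) → follower=(13.250, -74.000, -20.000°)
step 2: Δleader=(11.000, -8.000, 38.000°), engaged; cmd=(3.750, -34.000, 56.500°) → follower=(17.000, -108.000, 36.500°)
step 3: Δleader=(14.000, 21.000, 15.000°), disengaged; cmd=(0,0,0) → follower holds at (17.000, -108.000, 36.500°)
step 4: Δleader=(21.000, -6.000, 13.000°), engaged; cmd=(6.250, -26.000, 19.000°) → follower=(23.250, -134.000, 55.500°)
step 5: Δleader=(13.000, 14.000, -11.000°), engaged; cmd=(4.250, 54.000, -17.000°) → follower=(27.500, -80.000, 38.500°)

15.000 28.000 -45.000
13.250 -74.000 -20.000
17.000 -108.000 36.500
17.000 -108.000 36.500
23.250 -134.000 55.500
27.500 -80.000 38.500


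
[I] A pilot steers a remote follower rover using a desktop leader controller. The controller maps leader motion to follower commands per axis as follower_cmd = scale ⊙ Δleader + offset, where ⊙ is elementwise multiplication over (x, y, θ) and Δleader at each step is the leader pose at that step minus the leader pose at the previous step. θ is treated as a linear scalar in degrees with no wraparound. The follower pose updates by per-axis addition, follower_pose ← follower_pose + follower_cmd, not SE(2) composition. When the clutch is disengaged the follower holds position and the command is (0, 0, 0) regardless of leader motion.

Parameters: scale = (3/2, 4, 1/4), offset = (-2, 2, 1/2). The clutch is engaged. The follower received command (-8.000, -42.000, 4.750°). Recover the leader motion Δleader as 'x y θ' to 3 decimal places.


axis x: (-8.000 − -2) / (3/2) = -4.000
axis y: (-42.000 − 2) / (4) = -11.000
axis θ: (4.750 − 1/2) / (1/4) = 17.000

-4.000 -11.000 17.000


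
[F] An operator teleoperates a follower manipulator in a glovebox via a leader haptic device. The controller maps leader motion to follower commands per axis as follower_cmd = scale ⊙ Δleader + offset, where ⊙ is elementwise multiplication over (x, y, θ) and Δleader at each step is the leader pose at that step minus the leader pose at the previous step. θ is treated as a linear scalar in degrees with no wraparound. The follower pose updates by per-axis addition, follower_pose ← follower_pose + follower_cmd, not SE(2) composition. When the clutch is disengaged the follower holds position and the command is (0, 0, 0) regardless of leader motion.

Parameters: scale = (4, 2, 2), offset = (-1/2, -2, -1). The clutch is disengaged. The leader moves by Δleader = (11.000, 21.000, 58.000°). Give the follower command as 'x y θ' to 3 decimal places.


clutch disengaged → follower holds; cmd = (0, 0, 0)

0.000 0.000 0.000


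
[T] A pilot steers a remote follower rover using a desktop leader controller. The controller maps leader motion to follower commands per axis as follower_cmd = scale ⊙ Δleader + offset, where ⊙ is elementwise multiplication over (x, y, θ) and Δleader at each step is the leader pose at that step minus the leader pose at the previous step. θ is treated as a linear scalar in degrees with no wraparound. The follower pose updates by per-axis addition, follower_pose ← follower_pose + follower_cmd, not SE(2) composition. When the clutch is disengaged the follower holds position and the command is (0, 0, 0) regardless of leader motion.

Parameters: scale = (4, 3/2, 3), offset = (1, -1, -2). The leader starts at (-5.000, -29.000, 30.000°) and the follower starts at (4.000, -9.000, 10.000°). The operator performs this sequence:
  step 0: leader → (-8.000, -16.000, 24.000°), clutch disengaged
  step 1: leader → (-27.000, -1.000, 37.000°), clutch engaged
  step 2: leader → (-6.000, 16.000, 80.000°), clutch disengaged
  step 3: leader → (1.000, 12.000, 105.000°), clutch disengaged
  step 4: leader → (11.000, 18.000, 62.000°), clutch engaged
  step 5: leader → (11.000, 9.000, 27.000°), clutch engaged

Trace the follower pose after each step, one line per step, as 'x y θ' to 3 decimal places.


4.000 -9.000 10.000
-71.000 12.500 47.000
-71.000 12.500 47.000
-71.000 12.500 47.000
-30.000 20.500 -84.000
-29.000 6.000 -191.000

step 0: Δleader=(-3.000, 13.000, -6.000°), disengaged; cmd=(0,0,0) → follower holds at (4.000, -9.000, 10.000°)
step 1: Δleader=(-19.000, 15.000, 13.000°), engaged; cmd=(-75.000, 21.500, 37.000°) → follower=(-71.000, 12.500, 47.000°)
step 2: Δleader=(21.000, 17.000, 43.000°), disengaged; cmd=(0,0,0) → follower holds at (-71.000, 12.500, 47.000°)
step 3: Δleader=(7.000, -4.000, 25.000°), disengaged; cmd=(0,0,0) → follower holds at (-71.000, 12.500, 47.000°)
step 4: Δleader=(10.000, 6.000, -43.000°), engaged; cmd=(41.000, 8.000, -131.000°) → follower=(-30.000, 20.500, -84.000°)
step 5: Δleader=(0.000, -9.000, -35.000°), engaged; cmd=(1.000, -14.500, -107.000°) → follower=(-29.000, 6.000, -191.000°)


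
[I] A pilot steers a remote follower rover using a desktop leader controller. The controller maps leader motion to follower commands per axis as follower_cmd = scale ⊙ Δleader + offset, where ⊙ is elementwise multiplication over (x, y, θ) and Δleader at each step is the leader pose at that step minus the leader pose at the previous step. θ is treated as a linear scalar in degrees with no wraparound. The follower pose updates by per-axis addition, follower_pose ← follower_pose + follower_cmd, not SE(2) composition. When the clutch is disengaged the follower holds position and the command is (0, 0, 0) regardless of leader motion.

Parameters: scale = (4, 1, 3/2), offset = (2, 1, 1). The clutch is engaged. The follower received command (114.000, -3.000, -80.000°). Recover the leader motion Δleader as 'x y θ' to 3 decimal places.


28.000 -4.000 -54.000

axis x: (114.000 − 2) / (4) = 28.000
axis y: (-3.000 − 1) / (1) = -4.000
axis θ: (-80.000 − 1) / (3/2) = -54.000


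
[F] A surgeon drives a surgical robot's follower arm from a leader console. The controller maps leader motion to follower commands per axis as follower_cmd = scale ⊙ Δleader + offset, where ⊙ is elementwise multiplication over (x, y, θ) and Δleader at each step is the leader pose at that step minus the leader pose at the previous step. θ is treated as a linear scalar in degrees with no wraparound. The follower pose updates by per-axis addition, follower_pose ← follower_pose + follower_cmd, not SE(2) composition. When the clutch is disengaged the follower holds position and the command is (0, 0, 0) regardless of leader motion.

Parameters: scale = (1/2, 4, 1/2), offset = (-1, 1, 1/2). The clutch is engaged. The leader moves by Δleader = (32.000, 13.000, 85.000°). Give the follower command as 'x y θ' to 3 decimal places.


15.000 53.000 43.000

axis x: 1/2·32.000 + -1 = 15.000
axis y: 4·13.000 + 1 = 53.000
axis θ: 1/2·85.000 + 1/2 = 43.000


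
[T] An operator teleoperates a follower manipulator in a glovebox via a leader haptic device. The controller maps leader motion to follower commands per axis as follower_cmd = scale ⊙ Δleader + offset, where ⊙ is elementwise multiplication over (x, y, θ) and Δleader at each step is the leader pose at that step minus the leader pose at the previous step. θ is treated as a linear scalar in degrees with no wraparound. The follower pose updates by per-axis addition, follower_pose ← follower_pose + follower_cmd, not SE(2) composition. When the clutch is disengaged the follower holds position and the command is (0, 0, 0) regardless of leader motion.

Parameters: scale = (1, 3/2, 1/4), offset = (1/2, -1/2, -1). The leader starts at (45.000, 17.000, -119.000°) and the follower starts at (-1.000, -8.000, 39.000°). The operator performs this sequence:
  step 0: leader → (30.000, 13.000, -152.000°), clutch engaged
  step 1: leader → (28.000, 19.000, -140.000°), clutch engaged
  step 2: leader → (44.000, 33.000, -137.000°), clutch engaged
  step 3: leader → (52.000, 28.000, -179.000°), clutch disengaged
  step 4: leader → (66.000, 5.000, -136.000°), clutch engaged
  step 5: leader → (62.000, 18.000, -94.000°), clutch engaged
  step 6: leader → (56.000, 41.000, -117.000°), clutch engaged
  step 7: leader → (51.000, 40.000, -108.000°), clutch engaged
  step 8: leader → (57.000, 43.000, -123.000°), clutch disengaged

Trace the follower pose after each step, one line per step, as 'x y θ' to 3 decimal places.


-15.500 -14.500 29.750
-17.000 -6.000 31.750
-0.500 14.500 31.500
-0.500 14.500 31.500
14.000 -20.500 41.250
10.500 -1.500 50.750
5.000 32.500 44.000
0.500 30.500 45.250
0.500 30.500 45.250

step 0: Δleader=(-15.000, -4.000, -33.000°), engaged; cmd=(-14.500, -6.500, -9.250°) → follower=(-15.500, -14.500, 29.750°)
step 1: Δleader=(-2.000, 6.000, 12.000°), engaged; cmd=(-1.500, 8.500, 2.000°) → follower=(-17.000, -6.000, 31.750°)
step 2: Δleader=(16.000, 14.000, 3.000°), engaged; cmd=(16.500, 20.500, -0.250°) → follower=(-0.500, 14.500, 31.500°)
step 3: Δleader=(8.000, -5.000, -42.000°), disengaged; cmd=(0,0,0) → follower holds at (-0.500, 14.500, 31.500°)
step 4: Δleader=(14.000, -23.000, 43.000°), engaged; cmd=(14.500, -35.000, 9.750°) → follower=(14.000, -20.500, 41.250°)
step 5: Δleader=(-4.000, 13.000, 42.000°), engaged; cmd=(-3.500, 19.000, 9.500°) → follower=(10.500, -1.500, 50.750°)
step 6: Δleader=(-6.000, 23.000, -23.000°), engaged; cmd=(-5.500, 34.000, -6.750°) → follower=(5.000, 32.500, 44.000°)
step 7: Δleader=(-5.000, -1.000, 9.000°), engaged; cmd=(-4.500, -2.000, 1.250°) → follower=(0.500, 30.500, 45.250°)
step 8: Δleader=(6.000, 3.000, -15.000°), disengaged; cmd=(0,0,0) → follower holds at (0.500, 30.500, 45.250°)


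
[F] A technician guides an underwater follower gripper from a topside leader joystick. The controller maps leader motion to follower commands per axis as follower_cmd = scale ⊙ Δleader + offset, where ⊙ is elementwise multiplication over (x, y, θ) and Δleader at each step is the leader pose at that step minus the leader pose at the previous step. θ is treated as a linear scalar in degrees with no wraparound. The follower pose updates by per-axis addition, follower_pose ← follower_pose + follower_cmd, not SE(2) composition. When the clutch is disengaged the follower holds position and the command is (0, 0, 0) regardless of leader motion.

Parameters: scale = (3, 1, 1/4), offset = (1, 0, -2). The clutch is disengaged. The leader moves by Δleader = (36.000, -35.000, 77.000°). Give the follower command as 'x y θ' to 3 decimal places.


0.000 0.000 0.000

clutch disengaged → follower holds; cmd = (0, 0, 0)


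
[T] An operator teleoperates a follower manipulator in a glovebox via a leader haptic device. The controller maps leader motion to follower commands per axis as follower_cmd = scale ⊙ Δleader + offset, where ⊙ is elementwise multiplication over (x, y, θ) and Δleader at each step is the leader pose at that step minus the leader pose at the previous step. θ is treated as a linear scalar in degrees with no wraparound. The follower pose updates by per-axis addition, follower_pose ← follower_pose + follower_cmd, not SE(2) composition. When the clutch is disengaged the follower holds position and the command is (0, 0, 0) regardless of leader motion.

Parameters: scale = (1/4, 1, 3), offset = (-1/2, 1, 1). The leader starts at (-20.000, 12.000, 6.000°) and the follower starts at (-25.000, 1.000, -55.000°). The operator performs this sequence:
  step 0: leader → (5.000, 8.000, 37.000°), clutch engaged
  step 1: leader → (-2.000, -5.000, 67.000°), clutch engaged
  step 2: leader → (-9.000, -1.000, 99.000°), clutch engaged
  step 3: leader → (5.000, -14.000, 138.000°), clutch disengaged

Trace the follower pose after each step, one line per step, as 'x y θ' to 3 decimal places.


-19.250 -2.000 39.000
-21.500 -14.000 130.000
-23.750 -9.000 227.000
-23.750 -9.000 227.000

step 0: Δleader=(25.000, -4.000, 31.000°), engaged; cmd=(5.750, -3.000, 94.000°) → follower=(-19.250, -2.000, 39.000°)
step 1: Δleader=(-7.000, -13.000, 30.000°), engaged; cmd=(-2.250, -12.000, 91.000°) → follower=(-21.500, -14.000, 130.000°)
step 2: Δleader=(-7.000, 4.000, 32.000°), engaged; cmd=(-2.250, 5.000, 97.000°) → follower=(-23.750, -9.000, 227.000°)
step 3: Δleader=(14.000, -13.000, 39.000°), disengaged; cmd=(0,0,0) → follower holds at (-23.750, -9.000, 227.000°)


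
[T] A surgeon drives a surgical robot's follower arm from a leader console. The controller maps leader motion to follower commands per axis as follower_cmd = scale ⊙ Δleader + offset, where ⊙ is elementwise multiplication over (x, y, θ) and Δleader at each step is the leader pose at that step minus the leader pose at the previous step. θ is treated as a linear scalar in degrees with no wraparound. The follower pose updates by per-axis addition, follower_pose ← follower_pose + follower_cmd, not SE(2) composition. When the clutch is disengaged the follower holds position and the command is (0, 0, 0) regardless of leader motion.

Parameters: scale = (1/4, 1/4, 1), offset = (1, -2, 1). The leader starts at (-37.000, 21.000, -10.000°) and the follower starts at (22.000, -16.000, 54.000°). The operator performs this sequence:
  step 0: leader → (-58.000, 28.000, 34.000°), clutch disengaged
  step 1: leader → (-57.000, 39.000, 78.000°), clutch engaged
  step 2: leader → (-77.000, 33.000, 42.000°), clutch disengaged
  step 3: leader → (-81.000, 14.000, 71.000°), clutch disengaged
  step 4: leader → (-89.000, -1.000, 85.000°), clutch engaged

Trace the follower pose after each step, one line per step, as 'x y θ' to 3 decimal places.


22.000 -16.000 54.000
23.250 -15.250 99.000
23.250 -15.250 99.000
23.250 -15.250 99.000
22.250 -21.000 114.000

step 0: Δleader=(-21.000, 7.000, 44.000°), disengaged; cmd=(0,0,0) → follower holds at (22.000, -16.000, 54.000°)
step 1: Δleader=(1.000, 11.000, 44.000°), engaged; cmd=(1.250, 0.750, 45.000°) → follower=(23.250, -15.250, 99.000°)
step 2: Δleader=(-20.000, -6.000, -36.000°), disengaged; cmd=(0,0,0) → follower holds at (23.250, -15.250, 99.000°)
step 3: Δleader=(-4.000, -19.000, 29.000°), disengaged; cmd=(0,0,0) → follower holds at (23.250, -15.250, 99.000°)
step 4: Δleader=(-8.000, -15.000, 14.000°), engaged; cmd=(-1.000, -5.750, 15.000°) → follower=(22.250, -21.000, 114.000°)


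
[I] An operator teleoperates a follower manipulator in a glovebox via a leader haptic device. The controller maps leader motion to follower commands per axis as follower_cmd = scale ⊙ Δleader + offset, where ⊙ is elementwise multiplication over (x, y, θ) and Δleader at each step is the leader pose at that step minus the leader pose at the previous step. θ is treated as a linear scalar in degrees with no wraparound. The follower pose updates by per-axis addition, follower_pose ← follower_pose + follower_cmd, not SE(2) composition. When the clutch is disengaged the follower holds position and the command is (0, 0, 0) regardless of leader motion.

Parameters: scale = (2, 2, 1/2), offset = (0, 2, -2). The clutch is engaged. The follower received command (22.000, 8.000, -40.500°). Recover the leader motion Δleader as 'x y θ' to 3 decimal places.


11.000 3.000 -77.000

axis x: (22.000 − 0) / (2) = 11.000
axis y: (8.000 − 2) / (2) = 3.000
axis θ: (-40.500 − -2) / (1/2) = -77.000


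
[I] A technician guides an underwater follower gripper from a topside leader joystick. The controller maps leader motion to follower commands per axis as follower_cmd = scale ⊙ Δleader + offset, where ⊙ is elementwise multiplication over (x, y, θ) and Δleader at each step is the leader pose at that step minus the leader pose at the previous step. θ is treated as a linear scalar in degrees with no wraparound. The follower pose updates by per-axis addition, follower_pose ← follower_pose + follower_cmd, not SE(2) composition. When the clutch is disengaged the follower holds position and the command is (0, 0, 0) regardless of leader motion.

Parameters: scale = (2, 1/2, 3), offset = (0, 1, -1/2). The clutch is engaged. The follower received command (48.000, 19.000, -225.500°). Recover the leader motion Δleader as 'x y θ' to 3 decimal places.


axis x: (48.000 − 0) / (2) = 24.000
axis y: (19.000 − 1) / (1/2) = 36.000
axis θ: (-225.500 − -1/2) / (3) = -75.000

24.000 36.000 -75.000


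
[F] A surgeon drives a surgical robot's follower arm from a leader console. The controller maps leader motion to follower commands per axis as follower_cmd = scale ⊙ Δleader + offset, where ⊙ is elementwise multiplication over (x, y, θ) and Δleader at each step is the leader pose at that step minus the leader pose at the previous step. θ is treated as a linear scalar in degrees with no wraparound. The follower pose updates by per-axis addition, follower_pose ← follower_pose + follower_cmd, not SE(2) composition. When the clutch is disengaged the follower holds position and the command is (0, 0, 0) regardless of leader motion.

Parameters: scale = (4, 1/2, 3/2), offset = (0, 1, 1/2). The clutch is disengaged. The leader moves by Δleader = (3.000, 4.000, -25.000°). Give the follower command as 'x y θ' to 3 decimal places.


clutch disengaged → follower holds; cmd = (0, 0, 0)

0.000 0.000 0.000


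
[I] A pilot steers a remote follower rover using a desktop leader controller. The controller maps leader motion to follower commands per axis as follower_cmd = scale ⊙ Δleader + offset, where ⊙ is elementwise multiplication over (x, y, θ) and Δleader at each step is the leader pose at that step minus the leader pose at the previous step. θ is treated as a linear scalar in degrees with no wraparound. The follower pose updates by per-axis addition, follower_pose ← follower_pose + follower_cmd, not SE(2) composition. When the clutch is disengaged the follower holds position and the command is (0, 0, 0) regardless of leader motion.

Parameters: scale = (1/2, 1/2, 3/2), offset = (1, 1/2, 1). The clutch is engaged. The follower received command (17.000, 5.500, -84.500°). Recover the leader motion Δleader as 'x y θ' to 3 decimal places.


32.000 10.000 -57.000

axis x: (17.000 − 1) / (1/2) = 32.000
axis y: (5.500 − 1/2) / (1/2) = 10.000
axis θ: (-84.500 − 1) / (3/2) = -57.000


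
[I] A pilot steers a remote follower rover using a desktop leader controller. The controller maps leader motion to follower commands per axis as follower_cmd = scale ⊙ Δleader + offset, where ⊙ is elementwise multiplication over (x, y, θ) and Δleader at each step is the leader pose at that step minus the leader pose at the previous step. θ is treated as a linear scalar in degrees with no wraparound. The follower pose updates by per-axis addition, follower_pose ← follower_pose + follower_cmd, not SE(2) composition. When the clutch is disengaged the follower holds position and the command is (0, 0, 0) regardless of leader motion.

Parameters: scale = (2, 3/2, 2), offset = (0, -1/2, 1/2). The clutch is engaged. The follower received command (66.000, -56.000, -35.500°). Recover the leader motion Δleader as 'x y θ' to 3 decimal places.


axis x: (66.000 − 0) / (2) = 33.000
axis y: (-56.000 − -1/2) / (3/2) = -37.000
axis θ: (-35.500 − 1/2) / (2) = -18.000

33.000 -37.000 -18.000


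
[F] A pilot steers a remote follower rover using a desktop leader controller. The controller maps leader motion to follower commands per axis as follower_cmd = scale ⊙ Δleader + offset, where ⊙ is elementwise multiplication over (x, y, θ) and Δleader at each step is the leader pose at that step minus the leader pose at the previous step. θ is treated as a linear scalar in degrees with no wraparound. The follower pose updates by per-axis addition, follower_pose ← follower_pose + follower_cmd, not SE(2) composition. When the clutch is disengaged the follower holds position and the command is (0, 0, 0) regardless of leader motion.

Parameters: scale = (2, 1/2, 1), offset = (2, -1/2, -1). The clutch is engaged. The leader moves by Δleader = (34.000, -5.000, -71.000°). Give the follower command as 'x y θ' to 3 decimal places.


70.000 -3.000 -72.000

axis x: 2·34.000 + 2 = 70.000
axis y: 1/2·-5.000 + -1/2 = -3.000
axis θ: 1·-71.000 + -1 = -72.000


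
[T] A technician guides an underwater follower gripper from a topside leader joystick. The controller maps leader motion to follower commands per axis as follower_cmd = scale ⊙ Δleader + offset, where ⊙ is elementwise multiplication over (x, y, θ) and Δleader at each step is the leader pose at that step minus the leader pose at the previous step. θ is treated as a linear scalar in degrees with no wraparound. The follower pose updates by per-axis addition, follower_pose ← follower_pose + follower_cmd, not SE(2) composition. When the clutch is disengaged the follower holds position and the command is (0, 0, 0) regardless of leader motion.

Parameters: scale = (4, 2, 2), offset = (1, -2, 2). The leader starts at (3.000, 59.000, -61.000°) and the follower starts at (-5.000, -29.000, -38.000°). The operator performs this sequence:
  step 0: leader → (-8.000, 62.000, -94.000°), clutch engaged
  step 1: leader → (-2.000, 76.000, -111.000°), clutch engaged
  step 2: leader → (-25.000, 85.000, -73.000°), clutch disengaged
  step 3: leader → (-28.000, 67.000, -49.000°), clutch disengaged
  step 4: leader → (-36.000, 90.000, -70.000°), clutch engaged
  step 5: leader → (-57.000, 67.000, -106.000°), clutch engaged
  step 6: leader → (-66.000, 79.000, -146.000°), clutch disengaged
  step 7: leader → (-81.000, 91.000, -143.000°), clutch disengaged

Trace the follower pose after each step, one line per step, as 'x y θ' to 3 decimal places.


step 0: Δleader=(-11.000, 3.000, -33.000°), engaged; cmd=(-43.000, 4.000, -64.000°) → follower=(-48.000, -25.000, -102.000°)
step 1: Δleader=(6.000, 14.000, -17.000°), engaged; cmd=(25.000, 26.000, -32.000°) → follower=(-23.000, 1.000, -134.000°)
step 2: Δleader=(-23.000, 9.000, 38.000°), disengaged; cmd=(0,0,0) → follower holds at (-23.000, 1.000, -134.000°)
step 3: Δleader=(-3.000, -18.000, 24.000°), disengaged; cmd=(0,0,0) → follower holds at (-23.000, 1.000, -134.000°)
step 4: Δleader=(-8.000, 23.000, -21.000°), engaged; cmd=(-31.000, 44.000, -40.000°) → follower=(-54.000, 45.000, -174.000°)
step 5: Δleader=(-21.000, -23.000, -36.000°), engaged; cmd=(-83.000, -48.000, -70.000°) → follower=(-137.000, -3.000, -244.000°)
step 6: Δleader=(-9.000, 12.000, -40.000°), disengaged; cmd=(0,0,0) → follower holds at (-137.000, -3.000, -244.000°)
step 7: Δleader=(-15.000, 12.000, 3.000°), disengaged; cmd=(0,0,0) → follower holds at (-137.000, -3.000, -244.000°)

-48.000 -25.000 -102.000
-23.000 1.000 -134.000
-23.000 1.000 -134.000
-23.000 1.000 -134.000
-54.000 45.000 -174.000
-137.000 -3.000 -244.000
-137.000 -3.000 -244.000
-137.000 -3.000 -244.000


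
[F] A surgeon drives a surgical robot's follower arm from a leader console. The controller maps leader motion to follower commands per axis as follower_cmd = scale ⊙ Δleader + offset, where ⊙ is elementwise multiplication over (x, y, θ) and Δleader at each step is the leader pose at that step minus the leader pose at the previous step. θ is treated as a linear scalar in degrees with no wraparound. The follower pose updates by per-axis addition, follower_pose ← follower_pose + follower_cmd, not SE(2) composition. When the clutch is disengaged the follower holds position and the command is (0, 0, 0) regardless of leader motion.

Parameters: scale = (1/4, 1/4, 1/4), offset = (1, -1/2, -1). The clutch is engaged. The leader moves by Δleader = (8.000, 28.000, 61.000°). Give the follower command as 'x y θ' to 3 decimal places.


3.000 6.500 14.250

axis x: 1/4·8.000 + 1 = 3.000
axis y: 1/4·28.000 + -1/2 = 6.500
axis θ: 1/4·61.000 + -1 = 14.250


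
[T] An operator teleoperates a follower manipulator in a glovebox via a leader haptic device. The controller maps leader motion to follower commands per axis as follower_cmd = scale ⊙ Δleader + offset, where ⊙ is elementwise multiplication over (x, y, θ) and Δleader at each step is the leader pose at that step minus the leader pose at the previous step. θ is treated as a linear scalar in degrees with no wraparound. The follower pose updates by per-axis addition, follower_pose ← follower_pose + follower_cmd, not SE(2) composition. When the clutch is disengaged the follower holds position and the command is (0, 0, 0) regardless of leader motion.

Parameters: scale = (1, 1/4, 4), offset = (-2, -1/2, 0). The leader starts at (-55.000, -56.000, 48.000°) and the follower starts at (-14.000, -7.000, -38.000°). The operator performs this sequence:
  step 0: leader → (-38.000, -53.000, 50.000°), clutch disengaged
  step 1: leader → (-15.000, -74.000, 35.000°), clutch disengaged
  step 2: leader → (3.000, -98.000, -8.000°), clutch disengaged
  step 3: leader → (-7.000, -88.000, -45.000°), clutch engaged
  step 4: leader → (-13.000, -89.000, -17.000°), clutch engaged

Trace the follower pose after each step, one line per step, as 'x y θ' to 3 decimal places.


step 0: Δleader=(17.000, 3.000, 2.000°), disengaged; cmd=(0,0,0) → follower holds at (-14.000, -7.000, -38.000°)
step 1: Δleader=(23.000, -21.000, -15.000°), disengaged; cmd=(0,0,0) → follower holds at (-14.000, -7.000, -38.000°)
step 2: Δleader=(18.000, -24.000, -43.000°), disengaged; cmd=(0,0,0) → follower holds at (-14.000, -7.000, -38.000°)
step 3: Δleader=(-10.000, 10.000, -37.000°), engaged; cmd=(-12.000, 2.000, -148.000°) → follower=(-26.000, -5.000, -186.000°)
step 4: Δleader=(-6.000, -1.000, 28.000°), engaged; cmd=(-8.000, -0.750, 112.000°) → follower=(-34.000, -5.750, -74.000°)

-14.000 -7.000 -38.000
-14.000 -7.000 -38.000
-14.000 -7.000 -38.000
-26.000 -5.000 -186.000
-34.000 -5.750 -74.000


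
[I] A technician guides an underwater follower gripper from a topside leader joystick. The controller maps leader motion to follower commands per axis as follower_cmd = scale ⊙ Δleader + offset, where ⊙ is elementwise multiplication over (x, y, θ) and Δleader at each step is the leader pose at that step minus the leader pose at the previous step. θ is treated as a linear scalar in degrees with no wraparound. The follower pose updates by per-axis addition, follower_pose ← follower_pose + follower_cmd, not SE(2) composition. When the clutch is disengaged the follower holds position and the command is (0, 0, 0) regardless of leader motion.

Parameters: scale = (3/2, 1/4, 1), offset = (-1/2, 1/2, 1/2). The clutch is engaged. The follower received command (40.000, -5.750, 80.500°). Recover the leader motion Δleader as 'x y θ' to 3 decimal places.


axis x: (40.000 − -1/2) / (3/2) = 27.000
axis y: (-5.750 − 1/2) / (1/4) = -25.000
axis θ: (80.500 − 1/2) / (1) = 80.000

27.000 -25.000 80.000


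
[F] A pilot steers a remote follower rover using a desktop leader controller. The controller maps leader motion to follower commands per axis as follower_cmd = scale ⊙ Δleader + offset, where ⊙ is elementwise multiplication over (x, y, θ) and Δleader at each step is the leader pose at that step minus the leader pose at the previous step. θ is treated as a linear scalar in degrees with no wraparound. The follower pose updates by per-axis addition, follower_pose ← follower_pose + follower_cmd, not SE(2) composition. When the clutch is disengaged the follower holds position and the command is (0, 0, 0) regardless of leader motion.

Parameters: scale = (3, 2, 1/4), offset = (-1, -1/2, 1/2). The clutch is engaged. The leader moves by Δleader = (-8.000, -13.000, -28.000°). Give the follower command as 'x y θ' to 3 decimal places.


axis x: 3·-8.000 + -1 = -25.000
axis y: 2·-13.000 + -1/2 = -26.500
axis θ: 1/4·-28.000 + 1/2 = -6.500

-25.000 -26.500 -6.500


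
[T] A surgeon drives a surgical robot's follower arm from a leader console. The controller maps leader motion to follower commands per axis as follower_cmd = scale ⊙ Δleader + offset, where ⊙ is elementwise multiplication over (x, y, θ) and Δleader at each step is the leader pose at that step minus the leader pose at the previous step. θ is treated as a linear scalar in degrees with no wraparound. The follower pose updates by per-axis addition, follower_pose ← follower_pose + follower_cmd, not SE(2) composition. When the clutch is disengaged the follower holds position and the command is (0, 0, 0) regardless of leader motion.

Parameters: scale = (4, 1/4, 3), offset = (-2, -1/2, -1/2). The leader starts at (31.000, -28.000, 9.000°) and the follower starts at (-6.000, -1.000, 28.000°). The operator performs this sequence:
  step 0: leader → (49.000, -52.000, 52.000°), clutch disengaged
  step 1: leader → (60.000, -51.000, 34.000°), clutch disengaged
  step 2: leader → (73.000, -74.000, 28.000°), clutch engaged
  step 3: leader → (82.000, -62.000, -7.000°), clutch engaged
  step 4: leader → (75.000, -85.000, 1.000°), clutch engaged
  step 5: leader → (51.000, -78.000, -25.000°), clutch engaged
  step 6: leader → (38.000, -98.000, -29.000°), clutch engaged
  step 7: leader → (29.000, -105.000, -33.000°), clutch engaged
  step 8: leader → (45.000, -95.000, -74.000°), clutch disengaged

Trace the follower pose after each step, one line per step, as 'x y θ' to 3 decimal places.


step 0: Δleader=(18.000, -24.000, 43.000°), disengaged; cmd=(0,0,0) → follower holds at (-6.000, -1.000, 28.000°)
step 1: Δleader=(11.000, 1.000, -18.000°), disengaged; cmd=(0,0,0) → follower holds at (-6.000, -1.000, 28.000°)
step 2: Δleader=(13.000, -23.000, -6.000°), engaged; cmd=(50.000, -6.250, -18.500°) → follower=(44.000, -7.250, 9.500°)
step 3: Δleader=(9.000, 12.000, -35.000°), engaged; cmd=(34.000, 2.500, -105.500°) → follower=(78.000, -4.750, -96.000°)
step 4: Δleader=(-7.000, -23.000, 8.000°), engaged; cmd=(-30.000, -6.250, 23.500°) → follower=(48.000, -11.000, -72.500°)
step 5: Δleader=(-24.000, 7.000, -26.000°), engaged; cmd=(-98.000, 1.250, -78.500°) → follower=(-50.000, -9.750, -151.000°)
step 6: Δleader=(-13.000, -20.000, -4.000°), engaged; cmd=(-54.000, -5.500, -12.500°) → follower=(-104.000, -15.250, -163.500°)
step 7: Δleader=(-9.000, -7.000, -4.000°), engaged; cmd=(-38.000, -2.250, -12.500°) → follower=(-142.000, -17.500, -176.000°)
step 8: Δleader=(16.000, 10.000, -41.000°), disengaged; cmd=(0,0,0) → follower holds at (-142.000, -17.500, -176.000°)

-6.000 -1.000 28.000
-6.000 -1.000 28.000
44.000 -7.250 9.500
78.000 -4.750 -96.000
48.000 -11.000 -72.500
-50.000 -9.750 -151.000
-104.000 -15.250 -163.500
-142.000 -17.500 -176.000
-142.000 -17.500 -176.000
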